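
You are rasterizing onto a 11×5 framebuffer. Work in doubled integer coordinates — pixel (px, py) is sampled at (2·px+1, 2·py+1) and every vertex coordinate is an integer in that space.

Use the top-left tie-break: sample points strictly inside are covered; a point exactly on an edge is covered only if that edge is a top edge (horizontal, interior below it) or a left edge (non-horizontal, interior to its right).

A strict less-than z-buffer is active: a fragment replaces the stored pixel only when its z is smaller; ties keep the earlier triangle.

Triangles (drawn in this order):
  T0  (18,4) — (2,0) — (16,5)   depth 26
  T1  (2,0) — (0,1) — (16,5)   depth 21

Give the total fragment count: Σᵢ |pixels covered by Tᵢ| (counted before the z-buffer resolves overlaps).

T0:
  2·area = 24  (B↔C swapped to make it positive)
  edge (18, 4)→(16, 5): d=(-2,1) right/bottom  bias=-1
  edge (16, 5)→(2, 0): d=(-14,-5) top-left  bias=+0
  edge (2, 0)→(18, 4): d=(16,4) right/bottom  bias=-1
    (2,0)@(5, 1): e=[19,1,4] → #
    (3,0)@(7, 1): e=[17,11,-4] → ·
    (2,1)@(5, 3): e=[15,-27,36] → ·
    (5,1)@(11, 3): e=[9,3,12] → #
    (6,1)@(13, 3): e=[7,13,4] → #
    (7,1)@(15, 3): e=[5,23,-4] → ·
    (5,2)@(11, 5): e=[5,-25,44] → ·
    (6,2)@(13, 5): e=[3,-15,36] → ·
  covered (3 px):
    · · # · · · · · · · ·
    · · · · · # # · · · ·
    · · · · · · · · · · ·
    · · · · · · · · · · ·
    · · · · · · · · · · ·
T1:
  2·area = 24  (B↔C swapped to make it positive)
  edge (2, 0)→(16, 5): d=(14,5) right/bottom  bias=-1
  edge (16, 5)→(0, 1): d=(-16,-4) top-left  bias=+0
  edge (0, 1)→(2, 0): d=(2,-1) top-left  bias=+0
    (0,0)@(1, 1): e=[19,4,1] → #
    (1,0)@(3, 1): e=[9,12,3] → #
    (2,0)@(5, 1): e=[-1,20,5] → ·
    (0,1)@(1, 3): e=[47,-28,5] → ·
    (1,1)@(3, 3): e=[37,-20,7] → ·
    (4,1)@(9, 3): e=[7,4,13] → #
    (5,1)@(11, 3): e=[-3,12,15] → ·
    (4,2)@(9, 5): e=[35,-28,17] → ·
  covered (3 px):
    # # · · · · · · · · ·
    · · · · # · · · · · ·
    · · · · · · · · · · ·
    · · · · · · · · · · ·
    · · · · · · · · · · ·

Final: 6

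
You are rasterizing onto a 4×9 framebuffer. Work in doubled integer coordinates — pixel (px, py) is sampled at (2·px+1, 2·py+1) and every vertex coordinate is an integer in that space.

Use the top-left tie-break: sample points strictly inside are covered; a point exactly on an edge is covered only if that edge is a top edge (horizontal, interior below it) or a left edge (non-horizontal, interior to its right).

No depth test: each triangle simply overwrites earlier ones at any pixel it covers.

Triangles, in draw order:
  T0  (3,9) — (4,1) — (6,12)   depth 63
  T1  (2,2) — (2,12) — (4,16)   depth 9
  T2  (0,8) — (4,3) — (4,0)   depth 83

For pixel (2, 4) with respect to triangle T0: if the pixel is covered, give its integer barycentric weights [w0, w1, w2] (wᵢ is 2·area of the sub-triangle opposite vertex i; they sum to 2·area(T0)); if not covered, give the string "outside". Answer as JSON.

T0:
  2·area = 27
  edge (3, 9)→(4, 1): d=(1,-8) top-left  bias=+0
  edge (4, 1)→(6, 12): d=(2,11) right/bottom  bias=-1
  edge (6, 12)→(3, 9): d=(-3,-3) top-left  bias=+0
    (0,3)@(1, 7): e=[-18,45,0] → ·  [on edge]
    (2,3)@(5, 7): e=[14,1,12] → #
    (3,3)@(7, 7): e=[30,-21,18] → ·
    (1,4)@(3, 9): e=[0,27,0] → #  [on edge]
    (3,4)@(7, 9): e=[32,-17,12] → ·
    (1,5)@(3, 11): e=[2,31,-6] → ·
    (2,5)@(5, 11): e=[18,9,0] → #  [on edge]
    (3,5)@(7, 11): e=[34,-13,6] → ·
    (2,6)@(5, 13): e=[20,13,-6] → ·
    (3,6)@(7, 13): e=[36,-9,0] → ·  [on edge]
  covered (4 px):
    · · · ·
    · · · ·
    · · · ·
    · · # ·
    · # # ·
    · · # ·
    · · · ·
    · · · ·
    · · · ·
T1:
  2·area = 20  (B↔C swapped to make it positive)
  edge (2, 2)→(4, 16): d=(2,14) right/bottom  bias=-1
  edge (4, 16)→(2, 12): d=(-2,-4) top-left  bias=+0
  edge (2, 12)→(2, 2): d=(0,-10) top-left  bias=+0
    (1,4)@(3, 9): e=[0,10,10] → ·  [on edge]
    (1,5)@(3, 11): e=[4,6,10] → #
    (2,5)@(5, 11): e=[-24,14,30] → ·
    (1,6)@(3, 13): e=[8,2,10] → #
    (2,6)@(5, 13): e=[-20,10,30] → ·
    (1,7)@(3, 15): e=[12,-2,10] → ·
  covered (2 px):
    · · · ·
    · · · ·
    · · · ·
    · · · ·
    · · · ·
    · # · ·
    · # · ·
    · · · ·
    · · · ·
T2:
  2·area = 12  (B↔C swapped to make it positive)
  edge (0, 8)→(4, 0): d=(4,-8) top-left  bias=+0
  edge (4, 0)→(4, 3): d=(0,3) right/bottom  bias=-1
  edge (4, 3)→(0, 8): d=(-4,5) right/bottom  bias=-1
    (1,1)@(3, 3): e=[4,3,5] → #
    (2,1)@(5, 3): e=[20,-3,-5] → ·
    (1,2)@(3, 5): e=[12,3,-3] → ·
  covered (1 px):
    · · · ·
    · # · ·
    · · · ·
    · · · ·
    · · · ·
    · · · ·
    · · · ·
    · · · ·
    · · · ·

Answer: [5,6,16]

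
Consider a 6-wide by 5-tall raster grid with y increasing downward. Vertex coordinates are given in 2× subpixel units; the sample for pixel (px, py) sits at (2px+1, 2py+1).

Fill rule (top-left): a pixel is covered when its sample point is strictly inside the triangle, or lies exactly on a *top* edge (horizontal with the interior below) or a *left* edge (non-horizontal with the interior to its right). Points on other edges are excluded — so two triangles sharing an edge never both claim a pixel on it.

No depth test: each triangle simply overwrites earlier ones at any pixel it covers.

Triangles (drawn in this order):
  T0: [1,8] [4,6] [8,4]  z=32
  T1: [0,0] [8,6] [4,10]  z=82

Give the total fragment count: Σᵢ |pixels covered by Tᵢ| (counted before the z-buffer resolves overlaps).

T0:
  2·area = 2
  edge (1, 8)→(4, 6): d=(3,-2) top-left  bias=+0
  edge (4, 6)→(8, 4): d=(4,-2) top-left  bias=+0
  edge (8, 4)→(1, 8): d=(-7,4) right/bottom  bias=-1
  covered (0 px):
    · · · · · ·
    · · · · · ·
    · · · · · ·
    · · · · · ·
    · · · · · ·
T1:
  2·area = 56
  edge (0, 0)→(8, 6): d=(8,6) right/bottom  bias=-1
  edge (8, 6)→(4, 10): d=(-4,4) right/bottom  bias=-1
  edge (4, 10)→(0, 0): d=(-4,-10) top-left  bias=+0
    (0,0)@(1, 1): e=[2,48,6] → #
    (1,0)@(3, 1): e=[-10,40,26] → ·
    (0,1)@(1, 3): e=[18,40,-2] → ·
    (1,1)@(3, 3): e=[6,32,18] → #
    (2,1)@(5, 3): e=[-6,24,38] → ·
    (5,1)@(11, 3): e=[-42,0,98] → ·  [on edge]
    (1,2)@(3, 5): e=[22,24,10] → #
    (2,2)@(5, 5): e=[10,16,30] → #
    (3,2)@(7, 5): e=[-2,8,50] → ·
    (4,2)@(9, 5): e=[-14,0,70] → ·  [on edge]
    (1,3)@(3, 7): e=[38,16,2] → #
    (3,3)@(7, 7): e=[14,0,42] → ·  [on edge]
    (2,4)@(5, 9): e=[42,0,14] → ·  [on edge]
  covered (6 px):
    # · · · · ·
    · # · · · ·
    · # # · · ·
    · # # · · ·
    · · · · · ·

Answer: 6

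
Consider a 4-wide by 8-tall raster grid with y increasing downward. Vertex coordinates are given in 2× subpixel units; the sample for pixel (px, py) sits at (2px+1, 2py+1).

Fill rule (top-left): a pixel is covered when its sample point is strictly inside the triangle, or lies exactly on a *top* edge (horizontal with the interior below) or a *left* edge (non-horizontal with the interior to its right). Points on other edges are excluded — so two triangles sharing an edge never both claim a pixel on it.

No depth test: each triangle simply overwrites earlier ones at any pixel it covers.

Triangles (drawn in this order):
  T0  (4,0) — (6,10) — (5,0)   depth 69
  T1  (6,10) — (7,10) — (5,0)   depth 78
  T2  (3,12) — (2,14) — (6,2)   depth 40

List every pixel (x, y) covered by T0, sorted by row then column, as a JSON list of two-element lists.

T0:
  2·area = 10  (B↔C swapped to make it positive)
  edge (4, 0)→(5, 0): d=(1,0) top-left  bias=+0
  edge (5, 0)→(6, 10): d=(1,10) right/bottom  bias=-1
  edge (6, 10)→(4, 0): d=(-2,-10) top-left  bias=+0
    (2,0)@(5, 1): e=[1,1,8] → X
    (3,0)@(7, 1): e=[1,-19,28] → .
    (2,1)@(5, 3): e=[3,3,4] → X
    (3,1)@(7, 3): e=[3,-17,24] → .
    (2,2)@(5, 5): e=[5,5,0] → X  [on edge]
    (3,2)@(7, 5): e=[5,-15,20] → .
    (2,3)@(5, 7): e=[7,7,-4] → .
    (3,7)@(7, 15): e=[15,-5,0] → .  [on edge]
  covered (3 px):
    . . X .
    . . X .
    . . X .
    . . . .
    . . . .
    . . . .
    . . . .
    . . . .
T1:
  2·area = 10  (B↔C swapped to make it positive)
  edge (6, 10)→(5, 0): d=(-1,-10) top-left  bias=+0
  edge (5, 0)→(7, 10): d=(2,10) right/bottom  bias=-1
  edge (7, 10)→(6, 10): d=(-1,0) right/bottom  bias=-1
  covered (0 px):
    . . . .
    . . . .
    . . . .
    . . . .
    . . . .
    . . . .
    . . . .
    . . . .
T2:
  2·area = 4
  edge (3, 12)→(2, 14): d=(-1,2) right/bottom  bias=-1
  edge (2, 14)→(6, 2): d=(4,-12) top-left  bias=+0
  edge (6, 2)→(3, 12): d=(-3,10) right/bottom  bias=-1
    (2,2)@(5, 5): e=[3,0,1] → X  [on edge]
    (3,2)@(7, 5): e=[-1,24,-19] → .
    (2,3)@(5, 7): e=[1,8,-5] → .
    (1,5)@(3, 11): e=[1,0,3] → X  [on edge]
    (2,5)@(5, 11): e=[-3,24,-17] → .
    (1,6)@(3, 13): e=[-1,8,-3] → .
  covered (2 px):
    . . . .
    . . . .
    . . X .
    . . . .
    . . . .
    . X . .
    . . . .
    . . . .

Final: [[2,0],[2,1],[2,2]]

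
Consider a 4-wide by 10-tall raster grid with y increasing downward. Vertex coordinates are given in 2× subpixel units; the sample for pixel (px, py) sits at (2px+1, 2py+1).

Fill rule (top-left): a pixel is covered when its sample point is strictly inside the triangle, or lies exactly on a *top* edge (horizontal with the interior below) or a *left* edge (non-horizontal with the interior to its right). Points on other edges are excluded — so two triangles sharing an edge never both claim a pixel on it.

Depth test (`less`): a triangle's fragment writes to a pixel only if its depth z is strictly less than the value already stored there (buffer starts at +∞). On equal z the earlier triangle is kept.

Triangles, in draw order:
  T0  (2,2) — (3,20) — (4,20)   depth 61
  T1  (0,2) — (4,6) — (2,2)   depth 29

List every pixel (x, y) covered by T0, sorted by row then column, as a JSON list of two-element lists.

T0:
  2·area = 18  (B↔C swapped to make it positive)
  edge (2, 2)→(4, 20): d=(2,18) right/bottom  bias=-1
  edge (4, 20)→(3, 20): d=(-1,0) right/bottom  bias=-1
  edge (3, 20)→(2, 2): d=(-1,-18) top-left  bias=+0
    (1,5)@(3, 11): e=[0,9,9] → .  [on edge]
    (1,6)@(3, 13): e=[4,7,7] → X
    (2,6)@(5, 13): e=[-32,7,43] → .
    (1,7)@(3, 15): e=[8,5,5] → X
    (2,7)@(5, 15): e=[-28,5,41] → .
    (1,8)@(3, 17): e=[12,3,3] → X
    (2,8)@(5, 17): e=[-24,3,39] → .
    (1,9)@(3, 19): e=[16,1,1] → X
    (2,9)@(5, 19): e=[-20,1,37] → .
  covered (4 px):
    . . . .
    . . . .
    . . . .
    . . . .
    . . . .
    . . . .
    . X . .
    . X . .
    . X . .
    . X . .
T1:
  2·area = 8  (B↔C swapped to make it positive)
  edge (0, 2)→(2, 2): d=(2,0) top-left  bias=+0
  edge (2, 2)→(4, 6): d=(2,4) right/bottom  bias=-1
  edge (4, 6)→(0, 2): d=(-4,-4) top-left  bias=+0
    (0,1)@(1, 3): e=[2,6,0] → X  [on edge]
    (1,1)@(3, 3): e=[2,-2,8] → .
    (0,2)@(1, 5): e=[6,10,-8] → .
    (1,2)@(3, 5): e=[6,2,0] → X  [on edge]
    (2,2)@(5, 5): e=[6,-6,8] → .
    (1,3)@(3, 7): e=[10,6,-8] → .
    (2,3)@(5, 7): e=[10,-2,0] → .  [on edge]
    (3,4)@(7, 9): e=[14,-6,0] → .  [on edge]
  covered (2 px):
    . . . .
    X . . .
    . X . .
    . . . .
    . . . .
    . . . .
    . . . .
    . . . .
    . . . .
    . . . .

Result: [[1,6],[1,7],[1,8],[1,9]]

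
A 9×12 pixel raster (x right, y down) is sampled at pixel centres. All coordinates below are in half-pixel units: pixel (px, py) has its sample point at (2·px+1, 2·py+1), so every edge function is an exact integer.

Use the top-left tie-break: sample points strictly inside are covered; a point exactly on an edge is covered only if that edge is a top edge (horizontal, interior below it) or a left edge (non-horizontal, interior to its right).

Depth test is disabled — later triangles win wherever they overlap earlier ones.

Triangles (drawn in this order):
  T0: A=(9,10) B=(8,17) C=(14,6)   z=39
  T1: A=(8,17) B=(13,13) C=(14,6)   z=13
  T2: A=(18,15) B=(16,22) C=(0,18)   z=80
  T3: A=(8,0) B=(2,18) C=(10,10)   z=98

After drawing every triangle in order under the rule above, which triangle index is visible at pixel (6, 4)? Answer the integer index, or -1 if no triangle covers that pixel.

T0:
  2·area = 31  (B↔C swapped to make it positive)
  edge (9, 10)→(14, 6): d=(5,-4) top-left  bias=+0
  edge (14, 6)→(8, 17): d=(-6,11) right/bottom  bias=-1
  edge (8, 17)→(9, 10): d=(1,-7) top-left  bias=+0
    (6,3)@(13, 7): e=[1,5,25] → █
    (7,3)@(15, 7): e=[9,-17,39] → ·
    (5,4)@(11, 9): e=[3,15,13] → █
    (6,4)@(13, 9): e=[11,-7,27] → ·
    (4,5)@(9, 11): e=[5,25,1] → █
    (6,5)@(13, 11): e=[21,-19,29] → ·
    (4,6)@(9, 13): e=[15,13,3] → █
    (5,6)@(11, 13): e=[23,-9,17] → ·
    (4,7)@(9, 15): e=[25,1,5] → █
    (5,7)@(11, 15): e=[33,-21,19] → ·
    (4,8)@(9, 17): e=[35,-11,7] → ·
  covered (6 px):
    · · · · · · · · ·
    · · · · · · · · ·
    · · · · · · · · ·
    · · · · · · █ · ·
    · · · · · █ · · ·
    · · · · █ █ · · ·
    · · · · █ · · · ·
    · · · · █ · · · ·
    · · · · · · · · ·
    · · · · · · · · ·
    · · · · · · · · ·
    · · · · · · · · ·
T1:
  2·area = 31  (B↔C swapped to make it positive)
  edge (8, 17)→(14, 6): d=(6,-11) top-left  bias=+0
  edge (14, 6)→(13, 13): d=(-1,7) right/bottom  bias=-1
  edge (13, 13)→(8, 17): d=(-5,4) right/bottom  bias=-1
    (6,4)@(13, 9): e=[7,4,20] → █
    (7,4)@(15, 9): e=[29,-10,12] → ·
    (6,5)@(13, 11): e=[19,2,10] → █
    (7,5)@(15, 11): e=[41,-12,2] → ·
    (5,6)@(11, 13): e=[9,14,8] → █
    (6,6)@(13, 13): e=[31,0,0] → ·  [on edge]
    (5,7)@(11, 15): e=[21,12,-2] → ·
    (1,10)@(3, 21): e=[-31,62,0] → ·  [on edge]
  covered (3 px):
    · · · · · · · · ·
    · · · · · · · · ·
    · · · · · · · · ·
    · · · · · · · · ·
    · · · · · · █ · ·
    · · · · · · █ · ·
    · · · · · █ · · ·
    · · · · · · · · ·
    · · · · · · · · ·
    · · · · · · · · ·
    · · · · · · · · ·
    · · · · · · · · ·
T2:
  2·area = 120
  edge (18, 15)→(16, 22): d=(-2,7) right/bottom  bias=-1
  edge (16, 22)→(0, 18): d=(-16,-4) top-left  bias=+0
  edge (0, 18)→(18, 15): d=(18,-3) top-left  bias=+0
    (3,8)@(7, 17): e=[73,44,3] → █
    (4,8)@(9, 17): e=[59,52,9] → █
    (5,8)@(11, 17): e=[45,60,15] → █
    (6,8)@(13, 17): e=[31,68,21] → █
    (7,8)@(15, 17): e=[17,76,27] → █
    (8,8)@(17, 17): e=[3,84,33] → █
    (2,9)@(5, 19): e=[83,4,33] → █
    (8,9)@(17, 19): e=[-1,52,69] → ·
    (2,10)@(5, 21): e=[79,-28,69] → ·
    (3,10)@(7, 21): e=[65,-20,75] → ·
    (4,10)@(9, 21): e=[51,-12,81] → ·
    (5,10)@(11, 21): e=[37,-4,87] → ·
  covered (14 px):
    · · · · · · · · ·
    · · · · · · · · ·
    · · · · · · · · ·
    · · · · · · · · ·
    · · · · · · · · ·
    · · · · · · · · ·
    · · · · · · · · ·
    · · · · · · · · ·
    · · · █ █ █ █ █ █
    · · █ █ █ █ █ █ ·
    · · · · · · █ █ ·
    · · · · · · · · ·
T3:
  2·area = 96  (B↔C swapped to make it positive)
  edge (8, 0)→(10, 10): d=(2,10) right/bottom  bias=-1
  edge (10, 10)→(2, 18): d=(-8,8) right/bottom  bias=-1
  edge (2, 18)→(8, 0): d=(6,-18) top-left  bias=+0
    (3,1)@(7, 3): e=[16,80,0] → █  [on edge]
    (4,1)@(9, 3): e=[-4,64,36] → ·
    (8,1)@(17, 3): e=[-84,0,180] → ·  [on edge]
    (3,2)@(7, 5): e=[20,64,12] → █
    (4,2)@(9, 5): e=[0,48,48] → ·  [on edge]
    (7,2)@(15, 5): e=[-60,0,156] → ·  [on edge]
    (3,3)@(7, 7): e=[24,48,24] → █
    (4,3)@(9, 7): e=[4,32,60] → █
    (5,3)@(11, 7): e=[-16,16,96] → ·
    (6,3)@(13, 7): e=[-36,0,132] → ·  [on edge]
    (2,4)@(5, 9): e=[48,48,0] → █  [on edge]
    (5,4)@(11, 9): e=[-12,0,108] → ·  [on edge]
    (4,5)@(9, 11): e=[12,0,84] → ·  [on edge]
    (3,6)@(7, 13): e=[36,0,60] → ·  [on edge]
    (1,7)@(3, 15): e=[80,16,0] → █  [on edge]
    (2,7)@(5, 15): e=[60,0,36] → ·  [on edge]
    (5,7)@(11, 15): e=[0,-48,144] → ·  [on edge]
    (1,8)@(3, 17): e=[84,0,12] → ·  [on edge]
    (0,9)@(1, 19): e=[108,0,-12] → ·  [on edge]
    (0,10)@(1, 21): e=[112,-16,0] → ·  [on edge]
  covered (11 px):
    · · · · · · · · ·
    · · · █ · · · · ·
    · · · █ · · · · ·
    · · · █ █ · · · ·
    · · █ █ █ · · · ·
    · · █ █ · · · · ·
    · · █ · · · · · ·
    · █ · · · · · · ·
    · · · · · · · · ·
    · · · · · · · · ·
    · · · · · · · · ·
    · · · · · · · · ·

Z-buffer (winner per pixel, '.' = empty):
  . . . . . . . . .
  . . . 3 . . . . .
  . . . 3 . . . . .
  . . . 3 3 . 0 . .
  . . 3 3 3 0 1 . .
  . . 3 3 0 0 1 . .
  . . 3 . 0 1 . . .
  . 3 . . 0 . . . .
  . . . 2 2 2 2 2 2
  . . 2 2 2 2 2 2 .
  . . . . . . 2 2 .
  . . . . . . . . .

Final: 1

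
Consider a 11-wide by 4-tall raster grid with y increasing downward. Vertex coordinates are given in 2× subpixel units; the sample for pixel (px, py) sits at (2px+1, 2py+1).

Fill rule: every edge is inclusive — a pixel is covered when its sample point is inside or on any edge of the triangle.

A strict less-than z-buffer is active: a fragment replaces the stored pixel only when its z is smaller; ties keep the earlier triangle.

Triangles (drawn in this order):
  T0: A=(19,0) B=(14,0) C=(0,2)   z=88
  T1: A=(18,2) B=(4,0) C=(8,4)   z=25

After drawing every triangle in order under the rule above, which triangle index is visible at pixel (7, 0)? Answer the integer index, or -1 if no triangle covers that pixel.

T0:
  2·area = 10  (B↔C swapped to make it positive)
  edge (19, 0)→(0, 2): d=(-19,2) inclusive
  edge (0, 2)→(14, 0): d=(14,-2) inclusive
  edge (14, 0)→(19, 0): d=(5,0) inclusive
    (3,0)@(7, 1): e=[5,0,5] → #  [on edge]
    (4,0)@(9, 1): e=[1,4,5] → #
    (5,0)@(11, 1): e=[-3,8,5] → ·
    (3,1)@(7, 3): e=[-33,28,15] → ·
    (4,1)@(9, 3): e=[-37,32,15] → ·
  covered (2 px):
    · · · # # · · · · · ·
    · · · · · · · · · · ·
    · · · · · · · · · · ·
    · · · · · · · · · · ·
T1:
  2·area = 48  (B↔C swapped to make it positive)
  edge (18, 2)→(8, 4): d=(-10,2) inclusive
  edge (8, 4)→(4, 0): d=(-4,-4) inclusive
  edge (4, 0)→(18, 2): d=(14,2) inclusive
    (2,0)@(5, 1): e=[36,0,12] → #  [on edge]
    (3,0)@(7, 1): e=[32,8,8] → #
    (4,0)@(9, 1): e=[28,16,4] → #
    (5,0)@(11, 1): e=[24,24,0] → #  [on edge]
    (6,0)@(13, 1): e=[20,32,-4] → ·
    (2,1)@(5, 3): e=[16,-8,40] → ·
    (3,1)@(7, 3): e=[12,0,36] → #  [on edge]
    (6,1)@(13, 3): e=[0,24,24] → #  [on edge]
    (7,1)@(15, 3): e=[-4,32,20] → ·
    (1,2)@(3, 5): e=[0,-24,72] → ·  [on edge]
    (3,2)@(7, 5): e=[-8,-8,64] → ·
    (4,2)@(9, 5): e=[-12,0,60] → ·  [on edge]
    (5,3)@(11, 7): e=[-36,0,84] → ·  [on edge]
  covered (8 px):
    · · # # # # · · · · ·
    · · · # # # # · · · ·
    · · · · · · · · · · ·
    · · · · · · · · · · ·

Z-buffer (winner per pixel, '.' = empty):
  . . 1 1 1 1 . . . . .
  . . . 1 1 1 1 . . . .
  . . . . . . . . . . .
  . . . . . . . . . . .

Result: -1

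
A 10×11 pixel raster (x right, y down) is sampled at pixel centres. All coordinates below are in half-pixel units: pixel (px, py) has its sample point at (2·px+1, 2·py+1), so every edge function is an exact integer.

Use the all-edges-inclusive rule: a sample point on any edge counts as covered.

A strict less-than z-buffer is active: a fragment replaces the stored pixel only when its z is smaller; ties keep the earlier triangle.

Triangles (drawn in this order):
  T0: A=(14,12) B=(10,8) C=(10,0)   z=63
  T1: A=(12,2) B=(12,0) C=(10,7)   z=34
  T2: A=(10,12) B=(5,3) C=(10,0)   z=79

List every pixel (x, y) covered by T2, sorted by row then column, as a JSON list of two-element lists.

T0:
  2·area = 32
  edge (14, 12)→(10, 8): d=(-4,-4) inclusive
  edge (10, 8)→(10, 0): d=(0,-8) inclusive
  edge (10, 0)→(14, 12): d=(4,12) inclusive
    (1,0)@(3, 1): e=[0,-56,88] → ·  [on edge]
    (2,1)@(5, 3): e=[0,-40,72] → ·  [on edge]
    (5,1)@(11, 3): e=[24,8,0] → █  [on edge]
    (6,1)@(13, 3): e=[32,24,-24] → ·
    (3,2)@(7, 5): e=[0,-24,56] → ·  [on edge]
    (5,2)@(11, 5): e=[16,8,8] → █
    (6,2)@(13, 5): e=[24,24,-16] → ·
    (4,3)@(9, 7): e=[0,-8,40] → ·  [on edge]
    (5,3)@(11, 7): e=[8,8,16] → █
    (6,3)@(13, 7): e=[16,24,-8] → ·
    (5,4)@(11, 9): e=[0,8,24] → █  [on edge]
    (6,4)@(13, 9): e=[8,24,0] → █  [on edge]
    (6,5)@(13, 11): e=[0,24,8] → █  [on edge]
    (7,6)@(15, 13): e=[0,40,-8] → ·  [on edge]
    (7,7)@(15, 15): e=[-8,40,0] → ·  [on edge]
    (8,7)@(17, 15): e=[0,56,-24] → ·  [on edge]
    (9,8)@(19, 17): e=[0,72,-40] → ·  [on edge]
    (8,10)@(17, 21): e=[-24,56,0] → ·  [on edge]
  covered (6 px):
    · · · · · · · · · ·
    · · · · · █ · · · ·
    · · · · · █ · · · ·
    · · · · · █ · · · ·
    · · · · · █ █ · · ·
    · · · · · · █ · · ·
    · · · · · · · · · ·
    · · · · · · · · · ·
    · · · · · · · · · ·
    · · · · · · · · · ·
    · · · · · · · · · ·
T1:
  2·area = 4  (B↔C swapped to make it positive)
  edge (12, 2)→(10, 7): d=(-2,5) inclusive
  edge (10, 7)→(12, 0): d=(2,-7) inclusive
  edge (12, 0)→(12, 2): d=(0,2) inclusive
  covered (0 px):
    · · · · · · · · · ·
    · · · · · · · · · ·
    · · · · · · · · · ·
    · · · · · · · · · ·
    · · · · · · · · · ·
    · · · · · · · · · ·
    · · · · · · · · · ·
    · · · · · · · · · ·
    · · · · · · · · · ·
    · · · · · · · · · ·
    · · · · · · · · · ·
T2:
  2·area = 60
  edge (10, 12)→(5, 3): d=(-5,-9) inclusive
  edge (5, 3)→(10, 0): d=(5,-3) inclusive
  edge (10, 0)→(10, 12): d=(0,12) inclusive
    (4,0)@(9, 1): e=[46,2,12] → █
    (5,0)@(11, 1): e=[64,8,-12] → ·
    (2,1)@(5, 3): e=[0,0,60] → █  [on edge]
    (3,1)@(7, 3): e=[18,6,36] → █
    (5,1)@(11, 3): e=[54,18,-12] → ·
    (2,2)@(5, 5): e=[-10,10,60] → ·
    (3,2)@(7, 5): e=[8,16,36] → █
    (5,2)@(11, 5): e=[44,28,-12] → ·
    (3,3)@(7, 7): e=[-2,26,36] → ·
    (4,3)@(9, 7): e=[16,32,12] → █
    (5,3)@(11, 7): e=[34,38,-12] → ·
    (4,4)@(9, 9): e=[6,42,12] → █
    (7,10)@(15, 21): e=[0,120,-60] → ·  [on edge]
  covered (8 px):
    · · · · █ · · · · ·
    · · █ █ █ · · · · ·
    · · · █ █ · · · · ·
    · · · · █ · · · · ·
    · · · · █ · · · · ·
    · · · · · · · · · ·
    · · · · · · · · · ·
    · · · · · · · · · ·
    · · · · · · · · · ·
    · · · · · · · · · ·
    · · · · · · · · · ·

Final: [[4,0],[2,1],[3,1],[4,1],[3,2],[4,2],[4,3],[4,4]]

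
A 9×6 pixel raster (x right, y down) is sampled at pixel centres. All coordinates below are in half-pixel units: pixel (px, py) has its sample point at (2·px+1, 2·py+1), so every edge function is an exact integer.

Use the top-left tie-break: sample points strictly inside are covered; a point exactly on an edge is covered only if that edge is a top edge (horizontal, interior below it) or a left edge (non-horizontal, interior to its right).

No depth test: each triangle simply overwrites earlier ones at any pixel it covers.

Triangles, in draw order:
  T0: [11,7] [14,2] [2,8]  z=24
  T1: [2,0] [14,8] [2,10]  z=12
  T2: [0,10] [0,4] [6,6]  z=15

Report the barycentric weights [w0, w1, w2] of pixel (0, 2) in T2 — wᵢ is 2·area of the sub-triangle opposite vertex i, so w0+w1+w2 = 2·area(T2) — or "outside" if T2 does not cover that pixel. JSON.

T0:
  2·area = 42  (B↔C swapped to make it positive)
  edge (11, 7)→(2, 8): d=(-9,1) right/bottom  bias=-1
  edge (2, 8)→(14, 2): d=(12,-6) top-left  bias=+0
  edge (14, 2)→(11, 7): d=(-3,5) right/bottom  bias=-1
    (6,1)@(13, 3): e=[34,6,2] → #
    (7,1)@(15, 3): e=[32,18,-8] → ·
    (4,2)@(9, 5): e=[20,6,16] → #
    (5,2)@(11, 5): e=[18,18,6] → #
    (6,2)@(13, 5): e=[16,30,-4] → ·
    (2,3)@(5, 7): e=[6,6,30] → #
    (3,3)@(7, 7): e=[4,18,20] → #
    (5,3)@(11, 7): e=[0,42,0] → ·  [on edge]
    (2,4)@(5, 9): e=[-12,30,24] → ·
    (3,4)@(7, 9): e=[-14,42,14] → ·
    (4,4)@(9, 9): e=[-16,54,4] → ·
  covered (6 px):
    · · · · · · · · ·
    · · · · · · # · ·
    · · · · # # · · ·
    · · # # # · · · ·
    · · · · · · · · ·
    · · · · · · · · ·
T1:
  2·area = 120
  edge (2, 0)→(14, 8): d=(12,8) right/bottom  bias=-1
  edge (14, 8)→(2, 10): d=(-12,2) right/bottom  bias=-1
  edge (2, 10)→(2, 0): d=(0,-10) top-left  bias=+0
    (1,0)@(3, 1): e=[4,106,10] → #
    (2,0)@(5, 1): e=[-12,102,30] → ·
    (1,1)@(3, 3): e=[28,82,10] → #
    (2,1)@(5, 3): e=[12,78,30] → #
    (3,1)@(7, 3): e=[-4,74,50] → ·
    (1,2)@(3, 5): e=[52,58,10] → #
    (3,2)@(7, 5): e=[20,50,50] → #
    (4,2)@(9, 5): e=[4,46,70] → #
    (5,2)@(11, 5): e=[-12,42,90] → ·
    (1,3)@(3, 7): e=[76,34,10] → #
    (5,3)@(11, 7): e=[12,18,90] → #
    (6,3)@(13, 7): e=[-4,14,110] → ·
  covered (15 px):
    · # · · · · · · ·
    · # # · · · · · ·
    · # # # # · · · ·
    · # # # # # · · ·
    · # # # · · · · ·
    · · · · · · · · ·
T2:
  2·area = 36
  edge (0, 10)→(0, 4): d=(0,-6) top-left  bias=+0
  edge (0, 4)→(6, 6): d=(6,2) right/bottom  bias=-1
  edge (6, 6)→(0, 10): d=(-6,4) right/bottom  bias=-1
    (0,2)@(1, 5): e=[6,4,26] → #
    (1,2)@(3, 5): e=[18,0,18] → ·  [on edge]
    (0,3)@(1, 7): e=[6,16,14] → #
    (1,3)@(3, 7): e=[18,12,6] → #
    (2,3)@(5, 7): e=[30,8,-2] → ·
    (4,3)@(9, 7): e=[54,0,-18] → ·  [on edge]
    (0,4)@(1, 9): e=[6,28,2] → #
    (1,4)@(3, 9): e=[18,24,-6] → ·
    (7,4)@(15, 9): e=[90,0,-54] → ·  [on edge]
    (0,5)@(1, 11): e=[6,40,-10] → ·
  covered (4 px):
    · · · · · · · · ·
    · · · · · · · · ·
    # · · · · · · · ·
    # # · · · · · · ·
    # · · · · · · · ·
    · · · · · · · · ·

Final: [4,26,6]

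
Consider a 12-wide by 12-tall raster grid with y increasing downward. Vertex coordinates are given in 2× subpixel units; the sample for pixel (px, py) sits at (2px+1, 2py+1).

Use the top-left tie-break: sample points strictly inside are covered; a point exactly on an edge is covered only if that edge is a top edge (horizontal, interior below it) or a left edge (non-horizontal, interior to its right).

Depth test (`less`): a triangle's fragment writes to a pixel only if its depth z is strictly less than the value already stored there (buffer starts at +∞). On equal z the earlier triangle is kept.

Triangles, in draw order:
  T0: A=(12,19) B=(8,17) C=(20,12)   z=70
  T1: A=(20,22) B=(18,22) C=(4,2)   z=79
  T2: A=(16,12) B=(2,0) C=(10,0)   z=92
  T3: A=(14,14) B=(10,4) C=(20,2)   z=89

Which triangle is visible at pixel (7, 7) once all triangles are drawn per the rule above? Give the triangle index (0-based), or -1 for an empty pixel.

T0:
  2·area = 44
  edge (12, 19)→(8, 17): d=(-4,-2) top-left  bias=+0
  edge (8, 17)→(20, 12): d=(12,-5) top-left  bias=+0
  edge (20, 12)→(12, 19): d=(-8,7) right/bottom  bias=-1
    (6,7)@(13, 15): e=[18,1,25] → █
    (7,7)@(15, 15): e=[22,11,11] → █
    (8,7)@(17, 15): e=[26,21,-3] → ·
    (4,8)@(9, 17): e=[2,5,37] → █
    (5,8)@(11, 17): e=[6,15,23] → █
    (7,8)@(15, 17): e=[14,35,-5] → ·
    (4,9)@(9, 19): e=[-6,29,21] → ·
    (5,9)@(11, 19): e=[-2,39,7] → ·
    (6,9)@(13, 19): e=[2,49,-7] → ·
  covered (5 px):
    · · · · · · · · · · · ·
    · · · · · · · · · · · ·
    · · · · · · · · · · · ·
    · · · · · · · · · · · ·
    · · · · · · · · · · · ·
    · · · · · · · · · · · ·
    · · · · · · · · · · · ·
    · · · · · · █ █ · · · ·
    · · · · █ █ █ · · · · ·
    · · · · · · · · · · · ·
    · · · · · · · · · · · ·
    · · · · · · · · · · · ·
T1:
  2·area = 40
  edge (20, 22)→(18, 22): d=(-2,0) right/bottom  bias=-1
  edge (18, 22)→(4, 2): d=(-14,-20) top-left  bias=+0
  edge (4, 2)→(20, 22): d=(16,20) right/bottom  bias=-1
    (4,4)@(9, 9): e=[26,2,12] → █
    (5,4)@(11, 9): e=[26,42,-28] → ·
    (4,5)@(9, 11): e=[22,-26,44] → ·
    (5,5)@(11, 11): e=[22,14,4] → █
    (6,5)@(13, 11): e=[22,54,-36] → ·
    (5,6)@(11, 13): e=[18,-14,36] → ·
    (7,8)@(15, 17): e=[10,10,20] → █
    (8,8)@(17, 17): e=[10,50,-20] → ·
    (7,9)@(15, 19): e=[6,-18,52] → ·
    (8,9)@(17, 19): e=[6,22,12] → █
    (9,9)@(19, 19): e=[6,62,-28] → ·
    (8,10)@(17, 21): e=[2,-6,44] → ·
  covered (5 px):
    · · · · · · · · · · · ·
    · · · · · · · · · · · ·
    · · · · · · · · · · · ·
    · · · · · · · · · · · ·
    · · · · █ · · · · · · ·
    · · · · · █ · · · · · ·
    · · · · · · · · · · · ·
    · · · · · · · · · · · ·
    · · · · · · · █ · · · ·
    · · · · · · · · █ · · ·
    · · · · · · · · · █ · ·
    · · · · · · · · · · · ·
T2:
  2·area = 96
  edge (16, 12)→(2, 0): d=(-14,-12) top-left  bias=+0
  edge (2, 0)→(10, 0): d=(8,0) top-left  bias=+0
  edge (10, 0)→(16, 12): d=(6,12) right/bottom  bias=-1
    (2,0)@(5, 1): e=[22,8,66] → █
    (3,0)@(7, 1): e=[46,8,42] → █
    (4,0)@(9, 1): e=[70,8,18] → █
    (5,0)@(11, 1): e=[94,8,-6] → ·
    (2,1)@(5, 3): e=[-6,24,78] → ·
    (3,1)@(7, 3): e=[18,24,54] → █
    (5,1)@(11, 3): e=[66,24,6] → █
    (6,1)@(13, 3): e=[90,24,-18] → ·
    (3,2)@(7, 5): e=[-10,40,66] → ·
    (4,2)@(9, 5): e=[14,40,42] → █
    (6,2)@(13, 5): e=[62,40,-6] → ·
    (4,3)@(9, 7): e=[-14,56,54] → ·
  covered (12 px):
    · · █ █ █ · · · · · · ·
    · · · █ █ █ · · · · · ·
    · · · · █ █ · · · · · ·
    · · · · · █ █ · · · · ·
    · · · · · · █ · · · · ·
    · · · · · · · █ · · · ·
    · · · · · · · · · · · ·
    · · · · · · · · · · · ·
    · · · · · · · · · · · ·
    · · · · · · · · · · · ·
    · · · · · · · · · · · ·
    · · · · · · · · · · · ·
T3:
  2·area = 108
  edge (14, 14)→(10, 4): d=(-4,-10) top-left  bias=+0
  edge (10, 4)→(20, 2): d=(10,-2) top-left  bias=+0
  edge (20, 2)→(14, 14): d=(-6,12) right/bottom  bias=-1
    (7,1)@(15, 3): e=[54,0,54] → █  [on edge]
    (8,1)@(17, 3): e=[74,4,30] → █
    (9,1)@(19, 3): e=[94,8,6] → █
    (10,1)@(21, 3): e=[114,12,-18] → ·
    (2,2)@(5, 5): e=[-54,0,162] → ·  [on edge]
    (5,2)@(11, 5): e=[6,12,90] → █
    (6,2)@(13, 5): e=[26,16,66] → █
    (9,2)@(19, 5): e=[86,28,-6] → ·
    (5,3)@(11, 7): e=[-2,32,78] → ·
    (6,3)@(13, 7): e=[18,36,54] → █
    (9,3)@(19, 7): e=[78,48,-18] → ·
    (6,4)@(13, 9): e=[10,56,42] → █
  covered (14 px):
    · · · · · · · · · · · ·
    · · · · · · · █ █ █ · ·
    · · · · · █ █ █ █ · · ·
    · · · · · · █ █ █ · · ·
    · · · · · · █ █ · · · ·
    · · · · · · █ █ · · · ·
    · · · · · · · · · · · ·
    · · · · · · · · · · · ·
    · · · · · · · · · · · ·
    · · · · · · · · · · · ·
    · · · · · · · · · · · ·
    · · · · · · · · · · · ·

Z-buffer (winner per pixel, '.' = empty):
  . . 2 2 2 . . . . . . .
  . . . 2 2 2 . 3 3 3 . .
  . . . . 2 3 3 3 3 . . .
  . . . . . 2 3 3 3 . . .
  . . . . 1 . 3 3 . . . .
  . . . . . 1 3 3 . . . .
  . . . . . . . . . . . .
  . . . . . . 0 0 . . . .
  . . . . 0 0 0 1 . . . .
  . . . . . . . . 1 . . .
  . . . . . . . . . 1 . .
  . . . . . . . . . . . .

Final: 0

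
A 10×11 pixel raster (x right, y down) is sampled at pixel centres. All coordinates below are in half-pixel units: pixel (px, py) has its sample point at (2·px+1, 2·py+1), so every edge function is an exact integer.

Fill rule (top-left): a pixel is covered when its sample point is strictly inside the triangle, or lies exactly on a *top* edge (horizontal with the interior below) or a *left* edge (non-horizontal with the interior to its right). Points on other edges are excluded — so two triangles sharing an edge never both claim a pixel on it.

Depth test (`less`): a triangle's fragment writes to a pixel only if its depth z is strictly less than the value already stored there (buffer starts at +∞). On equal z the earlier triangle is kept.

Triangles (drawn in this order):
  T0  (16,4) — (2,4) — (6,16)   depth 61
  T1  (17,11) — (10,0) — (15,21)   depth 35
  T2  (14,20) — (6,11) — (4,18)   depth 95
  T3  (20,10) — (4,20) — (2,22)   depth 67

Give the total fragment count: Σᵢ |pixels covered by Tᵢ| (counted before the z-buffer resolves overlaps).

T0:
  2·area = 168  (B↔C swapped to make it positive)
  edge (16, 4)→(6, 16): d=(-10,12) right/bottom  bias=-1
  edge (6, 16)→(2, 4): d=(-4,-12) top-left  bias=+0
  edge (2, 4)→(16, 4): d=(14,0) top-left  bias=+0
    (0,0)@(1, 1): e=[210,0,-42] → .  [on edge]
    (1,2)@(3, 5): e=[146,8,14] → X
    (2,2)@(5, 5): e=[122,32,14] → X
    (3,2)@(7, 5): e=[98,56,14] → X
    (4,2)@(9, 5): e=[74,80,14] → X
    (5,2)@(11, 5): e=[50,104,14] → X
    (6,2)@(13, 5): e=[26,128,14] → X
    (7,2)@(15, 5): e=[2,152,14] → X
    (8,2)@(17, 5): e=[-22,176,14] → .
    (1,3)@(3, 7): e=[126,0,42] → X  [on edge]
    (7,3)@(15, 7): e=[-18,144,42] → .
    (1,4)@(3, 9): e=[106,-8,70] → .
    (2,6)@(5, 13): e=[42,0,126] → X  [on edge]
    (3,9)@(7, 19): e=[-42,0,210] → .  [on edge]
  covered (22 px):
    . . . . . . . . . .
    . . . . . . . . . .
    . X X X X X X X . .
    . X X X X X X . . .
    . . X X X X . . . .
    . . X X X . . . . .
    . . X X . . . . . .
    . . . . . . . . . .
    . . . . . . . . . .
    . . . . . . . . . .
    . . . . . . . . . .
T1:
  2·area = 92  (B↔C swapped to make it positive)
  edge (17, 11)→(15, 21): d=(-2,10) right/bottom  bias=-1
  edge (15, 21)→(10, 0): d=(-5,-21) top-left  bias=+0
  edge (10, 0)→(17, 11): d=(7,11) right/bottom  bias=-1
    (9,0)@(19, 1): e=[0,184,-92] → .  [on edge]
    (5,1)@(11, 3): e=[76,6,10] → X
    (6,1)@(13, 3): e=[56,48,-12] → .
    (5,2)@(11, 5): e=[72,-4,24] → .
    (6,2)@(13, 5): e=[52,38,2] → X
    (7,2)@(15, 5): e=[32,80,-20] → .
    (6,3)@(13, 7): e=[48,28,16] → X
    (7,3)@(15, 7): e=[28,70,-6] → .
    (6,4)@(13, 9): e=[44,18,30] → X
    (7,4)@(15, 9): e=[24,60,8] → X
    (8,4)@(17, 9): e=[4,102,-14] → .
    (6,5)@(13, 11): e=[40,8,44] → X
    (8,5)@(17, 11): e=[0,92,0] → .  [on edge]
    (7,10)@(15, 21): e=[0,0,92] → .  [on edge]
  covered (11 px):
    . . . . . . . . . .
    . . . . . X . . . .
    . . . . . . X . . .
    . . . . . . X . . .
    . . . . . . X X . .
    . . . . . . X X . .
    . . . . . . . X . .
    . . . . . . . X . .
    . . . . . . . X . .
    . . . . . . . X . .
    . . . . . . . . . .
T2:
  2·area = 74  (B↔C swapped to make it positive)
  edge (14, 20)→(4, 18): d=(-10,-2) top-left  bias=+0
  edge (4, 18)→(6, 11): d=(2,-7) top-left  bias=+0
  edge (6, 11)→(14, 20): d=(8,9) right/bottom  bias=-1
    (3,6)@(7, 13): e=[56,11,7] → X
    (4,6)@(9, 13): e=[60,25,-11] → .
    (2,7)@(5, 15): e=[32,1,41] → X
    (4,7)@(9, 15): e=[40,29,5] → X
    (5,7)@(11, 15): e=[44,43,-13] → .
    (2,8)@(5, 17): e=[12,5,57] → X
    (5,8)@(11, 17): e=[24,47,3] → X
    (6,8)@(13, 17): e=[28,61,-15] → .
    (2,9)@(5, 19): e=[-8,9,73] → .
    (3,9)@(7, 19): e=[-4,23,55] → .
    (4,9)@(9, 19): e=[0,37,37] → X  [on edge]
    (6,9)@(13, 19): e=[8,65,1] → X
    (9,10)@(19, 21): e=[0,111,-37] → .  [on edge]
  covered (11 px):
    . . . . . . . . . .
    . . . . . . . . . .
    . . . . . . . . . .
    . . . . . . . . . .
    . . . . . . . . . .
    . . . . . . . . . .
    . . . X . . . . . .
    . . X X X . . . . .
    . . X X X X . . . .
    . . . . X X X . . .
    . . . . . . . . . .
T3:
  2·area = 12  (B↔C swapped to make it positive)
  edge (20, 10)→(2, 22): d=(-18,12) right/bottom  bias=-1
  edge (2, 22)→(4, 20): d=(2,-2) top-left  bias=+0
  edge (4, 20)→(20, 10): d=(16,-10) top-left  bias=+0
    (9,2)@(19, 5): e=[102,0,-90] → .  [on edge]
    (8,3)@(17, 7): e=[90,0,-78] → .  [on edge]
    (7,4)@(15, 9): e=[78,0,-66] → .  [on edge]
    (6,5)@(13, 11): e=[66,0,-54] → .  [on edge]
    (5,6)@(11, 13): e=[54,0,-42] → .  [on edge]
    (4,7)@(9, 15): e=[42,0,-30] → .  [on edge]
    (3,8)@(7, 17): e=[30,0,-18] → .  [on edge]
    (4,8)@(9, 17): e=[6,4,2] → X
    (5,8)@(11, 17): e=[-18,8,22] → .
    (2,9)@(5, 19): e=[18,0,-6] → .  [on edge]
    (4,9)@(9, 19): e=[-30,8,34] → .
    (1,10)@(3, 21): e=[6,0,6] → X  [on edge]
  covered (2 px):
    . . . . . . . . . .
    . . . . . . . . . .
    . . . . . . . . . .
    . . . . . . . . . .
    . . . . . . . . . .
    . . . . . . . . . .
    . . . . . . . . . .
    . . . . . . . . . .
    . . . . X . . . . .
    . . . . . . . . . .
    . X . . . . . . . .

Final: 46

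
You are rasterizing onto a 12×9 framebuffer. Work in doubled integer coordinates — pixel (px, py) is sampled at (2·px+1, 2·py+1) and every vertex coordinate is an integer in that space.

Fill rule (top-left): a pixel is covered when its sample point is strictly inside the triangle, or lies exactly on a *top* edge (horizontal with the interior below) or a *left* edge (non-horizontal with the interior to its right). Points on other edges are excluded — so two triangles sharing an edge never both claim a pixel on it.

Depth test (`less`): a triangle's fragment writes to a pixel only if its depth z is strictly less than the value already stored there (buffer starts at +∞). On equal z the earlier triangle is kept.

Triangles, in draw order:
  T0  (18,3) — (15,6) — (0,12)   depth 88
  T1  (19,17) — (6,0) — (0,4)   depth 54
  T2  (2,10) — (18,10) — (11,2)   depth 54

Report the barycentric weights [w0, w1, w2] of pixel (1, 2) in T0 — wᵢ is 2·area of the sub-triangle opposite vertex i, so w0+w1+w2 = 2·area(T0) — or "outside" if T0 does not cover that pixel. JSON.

T0:
  2·area = 27
  edge (18, 3)→(15, 6): d=(-3,3) right/bottom  bias=-1
  edge (15, 6)→(0, 12): d=(-15,6) right/bottom  bias=-1
  edge (0, 12)→(18, 3): d=(18,-9) top-left  bias=+0
    (7,2)@(15, 5): e=[3,15,9] → █
    (8,2)@(17, 5): e=[-3,3,27] → ·
    (5,3)@(11, 7): e=[9,9,9] → █
    (6,3)@(13, 7): e=[3,-3,27] → ·
    (7,3)@(15, 7): e=[-3,-15,45] → ·
    (3,4)@(7, 9): e=[15,3,9] → █
    (4,4)@(9, 9): e=[9,-9,27] → ·
    (5,4)@(11, 9): e=[3,-21,45] → ·
    (3,5)@(7, 11): e=[9,-27,45] → ·
  covered (3 px):
    · · · · · · · · · · · ·
    · · · · · · · · · · · ·
    · · · · · · · █ · · · ·
    · · · · · █ · · · · · ·
    · · · █ · · · · · · · ·
    · · · · · · · · · · · ·
    · · · · · · · · · · · ·
    · · · · · · · · · · · ·
    · · · · · · · · · · · ·
T1:
  2·area = 154  (B↔C swapped to make it positive)
  edge (19, 17)→(0, 4): d=(-19,-13) top-left  bias=+0
  edge (0, 4)→(6, 0): d=(6,-4) top-left  bias=+0
  edge (6, 0)→(19, 17): d=(13,17) right/bottom  bias=-1
    (2,0)@(5, 1): e=[122,2,30] → █
    (3,0)@(7, 1): e=[148,10,-4] → ·
    (1,1)@(3, 3): e=[58,6,90] → █
    (3,1)@(7, 3): e=[110,22,22] → █
    (4,1)@(9, 3): e=[136,30,-12] → ·
    (1,2)@(3, 5): e=[20,18,116] → █
    (4,2)@(9, 5): e=[98,42,14] → █
    (5,2)@(11, 5): e=[124,50,-20] → ·
    (1,3)@(3, 7): e=[-18,30,142] → ·
    (2,3)@(5, 7): e=[8,38,108] → █
    (5,3)@(11, 7): e=[86,62,6] → █
    (6,3)@(13, 7): e=[112,70,-28] → ·
    (9,8)@(19, 17): e=[0,154,0] → ·  [on edge]
  covered (18 px):
    · · █ · · · · · · · · ·
    · █ █ █ · · · · · · · ·
    · █ █ █ █ · · · · · · ·
    · · █ █ █ █ · · · · · ·
    · · · · █ █ · · · · · ·
    · · · · · █ █ · · · · ·
    · · · · · · · █ · · · ·
    · · · · · · · · █ · · ·
    · · · · · · · · · · · ·
T2:
  2·area = 128  (B↔C swapped to make it positive)
  edge (2, 10)→(11, 2): d=(9,-8) top-left  bias=+0
  edge (11, 2)→(18, 10): d=(7,8) right/bottom  bias=-1
  edge (18, 10)→(2, 10): d=(-16,0) right/bottom  bias=-1
    (5,1)@(11, 3): e=[9,7,112] → █
    (6,1)@(13, 3): e=[25,-9,112] → ·
    (4,2)@(9, 5): e=[11,37,80] → █
    (6,2)@(13, 5): e=[43,5,80] → █
    (7,2)@(15, 5): e=[59,-11,80] → ·
    (3,3)@(7, 7): e=[13,67,48] → █
    (7,3)@(15, 7): e=[77,3,48] → █
    (8,3)@(17, 7): e=[93,-13,48] → ·
    (2,4)@(5, 9): e=[15,97,16] → █
    (8,4)@(17, 9): e=[111,1,16] → █
    (9,4)@(19, 9): e=[127,-15,16] → ·
    (2,5)@(5, 11): e=[33,111,-16] → ·
  covered (16 px):
    · · · · · · · · · · · ·
    · · · · · █ · · · · · ·
    · · · · █ █ █ · · · · ·
    · · · █ █ █ █ █ · · · ·
    · · █ █ █ █ █ █ █ · · ·
    · · · · · · · · · · · ·
    · · · · · · · · · · · ·
    · · · · · · · · · · · ·
    · · · · · · · · · · · ·

Answer: "outside"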